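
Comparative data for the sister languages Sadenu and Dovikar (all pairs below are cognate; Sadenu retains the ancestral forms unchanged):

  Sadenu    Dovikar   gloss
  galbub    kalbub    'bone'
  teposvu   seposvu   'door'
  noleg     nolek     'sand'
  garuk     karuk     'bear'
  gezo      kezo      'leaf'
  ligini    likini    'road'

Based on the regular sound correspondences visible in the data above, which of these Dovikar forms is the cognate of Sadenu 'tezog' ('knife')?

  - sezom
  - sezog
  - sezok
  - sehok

sezok

teposvu ~ seposvu — Sadenu t corresponds to Dovikar s word-initially before a front vowel.
noleg ~ nolek — Sadenu g corresponds to Dovikar k word-finally.
Applying these to Sadenu 'tezog':
  tezog → sezog   (t→s word-initially before a front vowel)
  sezog → sezok   (g→k word-finally)
So the Dovikar cognate is 'sezok'.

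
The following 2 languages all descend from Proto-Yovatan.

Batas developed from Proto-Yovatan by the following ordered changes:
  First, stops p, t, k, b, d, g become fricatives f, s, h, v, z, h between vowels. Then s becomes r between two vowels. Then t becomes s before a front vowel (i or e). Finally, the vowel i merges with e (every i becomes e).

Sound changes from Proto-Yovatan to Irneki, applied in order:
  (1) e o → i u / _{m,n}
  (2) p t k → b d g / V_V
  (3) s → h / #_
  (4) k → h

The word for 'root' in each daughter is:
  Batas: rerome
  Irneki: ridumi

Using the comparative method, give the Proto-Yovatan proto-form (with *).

*ritomi

Position 2: Batas has e, Irneki has i. Taking the neighbouring segments as reconstructed: Batas e could go back to *e or *i; Irneki i can only go back to *i — the one source consistent with every daughter is *i.
Position 3: Batas has r, Irneki has d. Taking the neighbouring segments as reconstructed: Batas r could go back to *t or *s or *r; Irneki d could go back to *t or *d — the one source consistent with every daughter is *t.
Continuing position by position gives *ritomi; check it forward:
Batas: *ritomi > risomi > riromi > rerome  (by intervocalic lenition, rhotacism, vowel merger)
Irneki: *ritomi
  ritomi → ritumi   [pre-nasal raising]
  ritumi → ridumi   [intervocalic voicing]
  ridumi (rule 3 does not apply)
  ridumi (rule 4 does not apply)
  giving Irneki ridumi.
*ritomi is the unique common source.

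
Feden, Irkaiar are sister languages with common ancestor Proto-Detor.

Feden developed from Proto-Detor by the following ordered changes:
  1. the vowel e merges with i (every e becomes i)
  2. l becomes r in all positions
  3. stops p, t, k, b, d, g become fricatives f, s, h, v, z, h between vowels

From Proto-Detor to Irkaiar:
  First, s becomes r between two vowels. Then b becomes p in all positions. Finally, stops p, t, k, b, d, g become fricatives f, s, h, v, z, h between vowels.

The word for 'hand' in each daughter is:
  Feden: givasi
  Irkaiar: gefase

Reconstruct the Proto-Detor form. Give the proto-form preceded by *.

Position 3: Feden has v, Irkaiar has f. Taking the neighbouring segments as reconstructed: Feden v could go back to *b or *v; Irkaiar f could go back to *p or *b or *f — the one source consistent with every daughter is *b.
Position 5: Feden has s, Irkaiar has s. Taking the neighbouring segments as reconstructed: Feden s could go back to *t or *s; Irkaiar s can only go back to *t — the one source consistent with every daughter is *t.
This points to *gebate. Verify forward in each daughter:
Feden: start from *gebate.
  rule 1 (vowel merger): gebate → gibati
  rule 2: no change — gibati
  rule 3 (intervocalic lenition): gibati → givasi
  ⇒ Feden givasi
Irkaiar: *gebate > gepate > gefase  (by unconditioned shift, intervocalic lenition)
Only *gebate yields all of Feden givasi, Irkaiar gefase.

*gebate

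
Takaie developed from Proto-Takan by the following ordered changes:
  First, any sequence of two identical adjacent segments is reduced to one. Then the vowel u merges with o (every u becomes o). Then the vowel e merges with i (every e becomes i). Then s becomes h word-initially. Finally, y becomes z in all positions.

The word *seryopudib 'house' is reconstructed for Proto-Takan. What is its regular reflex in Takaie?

Takaie: *seryopudib
  seryopudib (rule 1 does not apply)
  seryopudib → seryopodib   [vowel merger]
  seryopodib → siryopodib   [vowel merger]
  siryopodib → hiryopodib   [debuccalisation]
  hiryopodib → hirzopodib   [unconditioned shift]
  giving Takaie hirzopodib.

hirzopodib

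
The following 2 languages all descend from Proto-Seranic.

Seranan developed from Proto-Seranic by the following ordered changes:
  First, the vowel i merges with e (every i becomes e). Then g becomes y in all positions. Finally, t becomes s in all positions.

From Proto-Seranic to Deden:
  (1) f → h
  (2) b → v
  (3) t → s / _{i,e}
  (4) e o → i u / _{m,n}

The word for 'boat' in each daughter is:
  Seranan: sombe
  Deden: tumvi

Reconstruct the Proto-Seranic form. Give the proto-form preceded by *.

Position 2: Seranan has o, Deden has u. Seranan preserves o here (none of its changes turn any other segment into o), so the proto-segment is *o.
Position 4: Seranan has b, Deden has v. Seranan preserves b here (none of its changes turn any other segment into b), so the proto-segment is *b.
Position 1: Seranan has s, Deden has t. Deden preserves t here (none of its changes turn any other segment into t), so the proto-segment is *t.
Continuing position by position gives *tombi; check it forward:
Seranan: start from *tombi.
  rule 1 (vowel merger): tombi → tombe
  rule 2: no change — tombe
  rule 3 (unconditioned shift): tombe → sombe
  ⇒ Seranan sombe
Deden: start from *tombi.
  rule 1: no change — tombi
  rule 2 (unconditioned shift): tombi → tomvi
  rule 3: no change — tomvi
  rule 4 (pre-nasal raising): tomvi → tumvi
  ⇒ Deden tumvi
No other proto-form is consistent with every reflex, so the reconstruction is *tombi.

*tombi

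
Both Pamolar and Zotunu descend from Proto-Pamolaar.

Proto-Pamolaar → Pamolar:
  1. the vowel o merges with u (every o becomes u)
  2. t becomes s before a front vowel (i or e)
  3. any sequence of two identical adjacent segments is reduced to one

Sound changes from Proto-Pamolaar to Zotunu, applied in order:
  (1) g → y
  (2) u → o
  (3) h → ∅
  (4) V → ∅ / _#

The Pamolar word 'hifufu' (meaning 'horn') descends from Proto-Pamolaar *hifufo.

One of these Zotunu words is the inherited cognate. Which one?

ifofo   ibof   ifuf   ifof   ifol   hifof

Zotunu: *hifufo > hifofo > ifofo > ifof  (by vowel merger, h-loss, apocope)
Only 'ifof' matches the regular Zotunu development of *hifufo.

ifof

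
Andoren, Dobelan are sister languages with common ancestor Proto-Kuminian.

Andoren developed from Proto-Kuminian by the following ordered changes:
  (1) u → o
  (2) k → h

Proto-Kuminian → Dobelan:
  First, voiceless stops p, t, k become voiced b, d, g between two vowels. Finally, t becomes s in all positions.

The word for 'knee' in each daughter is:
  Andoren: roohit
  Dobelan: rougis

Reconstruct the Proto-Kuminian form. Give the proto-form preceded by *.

Position 3: Andoren has o, Dobelan has u. Dobelan preserves u here (none of its changes turn any other segment into u), so the proto-segment is *u.
Position 6: Andoren has t, Dobelan has s. Andoren preserves t here (none of its changes turn any other segment into t), so the proto-segment is *t.
Continuing position by position gives *roukit; check it forward:
Andoren: *roukit > rookit > roohit  (by vowel merger, unconditioned shift)
Dobelan: *roukit
  roukit → rougit   [intervocalic voicing]
  rougit → rougis   [unconditioned shift]
  giving Dobelan rougis.
Only *roukit yields all of Andoren roohit, Dobelan rougis.

*roukit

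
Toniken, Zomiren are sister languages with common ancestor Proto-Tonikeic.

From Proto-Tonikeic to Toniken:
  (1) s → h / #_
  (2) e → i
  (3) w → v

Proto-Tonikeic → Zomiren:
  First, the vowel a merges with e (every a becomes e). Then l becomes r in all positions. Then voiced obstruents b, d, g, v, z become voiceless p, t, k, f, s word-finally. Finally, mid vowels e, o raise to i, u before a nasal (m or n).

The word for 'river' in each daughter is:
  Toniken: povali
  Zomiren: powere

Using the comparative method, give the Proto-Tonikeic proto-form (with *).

*powale

Position 3: Toniken has v, Zomiren has w. Zomiren preserves w here (none of its changes turn any other segment into w), so the proto-segment is *w.
Position 4: Toniken has a, Zomiren has e. Toniken preserves a here (none of its changes turn any other segment into a), so the proto-segment is *a.
Verify the candidate proto-form against each daughter:
Toniken: *powale > powali > povali  (by vowel merger, unconditioned shift)
Zomiren: *powale
  powale → powele   [vowel merger]
  powele → powere   [unconditioned shift]
  powere (rule 3 does not apply)
  powere (rule 4 does not apply)
  giving Zomiren powere.
No other proto-form is consistent with every reflex, so the reconstruction is *powale.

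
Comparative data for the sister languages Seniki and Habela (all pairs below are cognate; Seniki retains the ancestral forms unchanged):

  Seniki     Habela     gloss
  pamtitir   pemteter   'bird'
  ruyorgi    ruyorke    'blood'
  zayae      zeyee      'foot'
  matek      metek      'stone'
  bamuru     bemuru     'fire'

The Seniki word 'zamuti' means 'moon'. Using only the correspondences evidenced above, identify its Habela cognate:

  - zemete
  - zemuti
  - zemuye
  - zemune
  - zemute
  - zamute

pamtitir ~ pemteter, bamuru ~ bemuru — Seniki a corresponds to Habela e after a consonant, before a nasal.
ruyorgi ~ ruyorke — Seniki i corresponds to Habela e word-finally.
Applying these to Seniki 'zamuti':
  zamuti → zemuti   (a→e after a consonant, before a nasal)
  zemuti → zemute   (i→e word-finally)
So the Habela cognate is 'zemute'.

zemute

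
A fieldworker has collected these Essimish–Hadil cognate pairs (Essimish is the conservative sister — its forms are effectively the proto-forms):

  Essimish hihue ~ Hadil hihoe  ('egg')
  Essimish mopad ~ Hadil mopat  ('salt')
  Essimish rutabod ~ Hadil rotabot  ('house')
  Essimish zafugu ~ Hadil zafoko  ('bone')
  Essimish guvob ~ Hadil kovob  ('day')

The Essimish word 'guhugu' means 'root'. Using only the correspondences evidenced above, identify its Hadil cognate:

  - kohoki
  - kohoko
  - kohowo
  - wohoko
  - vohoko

kohoko

guvob ~ kovob — Essimish g corresponds to Hadil k word-initially before a back vowel.
rutabod ~ rotabot, zafugu ~ zafoko — Essimish u corresponds to Hadil o after a consonant, before a consonant other than r, m, n, p, b, f, v.
zafugu ~ zafoko — Essimish g corresponds to Hadil k between vowels (before a back vowel).
zafugu ~ zafoko — Essimish u corresponds to Hadil o word-finally.
Applying these to Essimish 'guhugu':
  guhugu → kuhugu   (g→k word-initially before a back vowel)
  kuhugu → kohugu   (u→o after a consonant, before a consonant other than r, m, n, p, b, f, v)
  kohugu → kohogu   (u→o after a consonant, before a consonant other than r, m, n, p, b, f, v)
  kohogu → kohoku   (g→k between vowels (before a back vowel))
  kohoku → kohoko   (u→o word-finally)
So the Hadil cognate is 'kohoko'.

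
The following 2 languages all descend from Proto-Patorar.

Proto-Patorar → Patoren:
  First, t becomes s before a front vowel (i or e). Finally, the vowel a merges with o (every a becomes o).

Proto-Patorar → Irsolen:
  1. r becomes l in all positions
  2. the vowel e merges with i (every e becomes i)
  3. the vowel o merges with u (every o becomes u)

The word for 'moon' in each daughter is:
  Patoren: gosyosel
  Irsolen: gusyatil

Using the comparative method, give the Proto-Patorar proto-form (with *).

*gosyatel

Position 5: Patoren has o, Irsolen has a. Irsolen preserves a here (none of its changes turn any other segment into a), so the proto-segment is *a.
Position 2: Patoren has o, Irsolen has u. Taking the neighbouring segments as reconstructed: Patoren o could go back to *a or *o; Irsolen u could go back to *o or *u — the one source consistent with every daughter is *o.
Verify the candidate proto-form against each daughter:
Patoren: start from *gosyatel.
  rule 1 (palatalisation): gosyatel → gosyasel
  rule 2 (vowel merger): gosyasel → gosyosel
  ⇒ Patoren gosyosel
Irsolen: start from *gosyatel.
  rule 1: no change — gosyatel
  rule 2 (vowel merger): gosyatel → gosyatil
  rule 3 (vowel merger): gosyatil → gusyatil
  ⇒ Irsolen gusyatil
No other proto-form is consistent with every reflex, so the reconstruction is *gosyatel.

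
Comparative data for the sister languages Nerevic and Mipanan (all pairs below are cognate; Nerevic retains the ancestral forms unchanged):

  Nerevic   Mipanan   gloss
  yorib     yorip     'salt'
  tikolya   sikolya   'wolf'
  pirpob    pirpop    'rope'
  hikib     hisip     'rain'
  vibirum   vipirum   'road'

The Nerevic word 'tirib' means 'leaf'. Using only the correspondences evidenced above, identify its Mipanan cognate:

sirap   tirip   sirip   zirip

sirip

tikolya ~ sikolya — Nerevic t corresponds to Mipanan s word-initially before a front vowel.
yorib ~ yorip, pirpob ~ pirpop — Nerevic b corresponds to Mipanan p word-finally.
Applying these to Nerevic 'tirib':
  tirib → sirib   (t→s word-initially before a front vowel)
  sirib → sirip   (b→p word-finally)
So the Mipanan cognate is 'sirip'.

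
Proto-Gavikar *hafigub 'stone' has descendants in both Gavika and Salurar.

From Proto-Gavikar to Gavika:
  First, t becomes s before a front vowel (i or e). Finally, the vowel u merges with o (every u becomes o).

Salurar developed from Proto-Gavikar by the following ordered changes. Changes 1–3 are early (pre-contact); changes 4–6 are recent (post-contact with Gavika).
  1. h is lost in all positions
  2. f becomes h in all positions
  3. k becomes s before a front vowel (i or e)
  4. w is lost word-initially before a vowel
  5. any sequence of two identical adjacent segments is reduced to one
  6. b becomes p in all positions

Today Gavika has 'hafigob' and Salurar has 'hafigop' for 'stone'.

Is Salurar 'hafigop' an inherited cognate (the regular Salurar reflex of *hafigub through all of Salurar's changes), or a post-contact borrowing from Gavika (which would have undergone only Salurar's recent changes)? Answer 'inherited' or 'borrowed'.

borrowed

If inherited, *hafigub would pass through all of Salurar's changes:
Salurar: *hafigub > afigub > ahigub > ahigup  (by h-loss, unconditioned shift, unconditioned shift)
If borrowed from Gavika 'hafigob' after the early changes, it would undergo only the recent ones:
  rule 4 (glide loss): no change (hafigob)
  rule 5 (degemination): no change (hafigob)
  rule 6 (unconditioned shift): hafigob → hafigop
  ⇒ as a loan: hafigop
Salurar 'hafigop' matches the loan outcome 'hafigop', not the inherited 'ahigup' — it skipped the early Salurar changes, so it was borrowed from Gavika.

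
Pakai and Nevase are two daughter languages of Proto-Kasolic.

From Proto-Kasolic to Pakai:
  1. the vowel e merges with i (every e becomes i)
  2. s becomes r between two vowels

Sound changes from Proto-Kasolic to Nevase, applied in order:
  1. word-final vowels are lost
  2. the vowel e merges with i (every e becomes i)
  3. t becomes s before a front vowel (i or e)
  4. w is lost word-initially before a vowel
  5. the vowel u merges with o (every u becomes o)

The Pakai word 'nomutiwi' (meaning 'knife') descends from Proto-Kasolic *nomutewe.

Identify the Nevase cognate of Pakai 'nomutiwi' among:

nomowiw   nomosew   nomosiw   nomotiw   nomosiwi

Nevase: *nomutewe
  nomutewe → nomutew   [apocope]
  nomutew → nomutiw   [vowel merger]
  nomutiw → nomusiw   [palatalisation]
  nomusiw (rule 4 does not apply)
  nomusiw → nomosiw   [vowel merger]
  giving Nevase nomosiw.

nomosiw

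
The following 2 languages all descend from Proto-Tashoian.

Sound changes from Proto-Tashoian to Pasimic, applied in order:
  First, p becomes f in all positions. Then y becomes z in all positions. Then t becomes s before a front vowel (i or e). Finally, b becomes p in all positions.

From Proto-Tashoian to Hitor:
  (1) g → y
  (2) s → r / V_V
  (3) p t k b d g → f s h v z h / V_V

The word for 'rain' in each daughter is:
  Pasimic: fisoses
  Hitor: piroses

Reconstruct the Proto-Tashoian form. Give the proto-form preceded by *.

Position 1: Pasimic has f, Hitor has p. Hitor preserves p here (none of its changes turn any other segment into p), so the proto-segment is *p.
Position 5: Pasimic has s, Hitor has s. Taking the neighbouring segments as reconstructed: Pasimic s could go back to *t or *s; Hitor s can only go back to *t — the one source consistent with every daughter is *t.
Position 3: Pasimic has s, Hitor has r. Taking the neighbouring segments as reconstructed: Pasimic s can only go back to *s; Hitor r could go back to *s or *r — the one source consistent with every daughter is *s.
Verify the candidate proto-form against each daughter:
Pasimic: *pisotes > fisotes > fisoses  (by unconditioned shift, palatalisation)
Hitor: start from *pisotes.
  rule 1: no change — pisotes
  rule 2 (rhotacism): pisotes → pirotes
  rule 3 (intervocalic lenition): pirotes → piroses
  ⇒ Hitor piroses
Only *pisotes yields all of Pasimic fisoses, Hitor piroses.

*pisotes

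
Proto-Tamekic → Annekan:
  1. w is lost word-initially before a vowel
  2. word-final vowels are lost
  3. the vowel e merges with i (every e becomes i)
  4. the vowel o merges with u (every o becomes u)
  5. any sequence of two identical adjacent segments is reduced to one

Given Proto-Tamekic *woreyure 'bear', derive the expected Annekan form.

uriyur

Annekan: *woreyure
  woreyure → oreyure   [glide loss]
  oreyure → oreyur   [apocope]
  oreyur → oriyur   [vowel merger]
  oriyur → uriyur   [vowel merger]
  uriyur (rule 5 does not apply)
  giving Annekan uriyur.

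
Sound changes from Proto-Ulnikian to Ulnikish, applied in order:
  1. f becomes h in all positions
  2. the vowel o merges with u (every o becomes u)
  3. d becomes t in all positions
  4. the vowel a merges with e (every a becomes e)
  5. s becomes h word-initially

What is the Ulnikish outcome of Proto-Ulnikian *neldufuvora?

Ulnikish: *neldufuvora > nelduhuvora > nelduhuvura > neltuhuvura > neltuhuvure  (by unconditioned shift, vowel merger, unconditioned shift, vowel merger)

neltuhuvure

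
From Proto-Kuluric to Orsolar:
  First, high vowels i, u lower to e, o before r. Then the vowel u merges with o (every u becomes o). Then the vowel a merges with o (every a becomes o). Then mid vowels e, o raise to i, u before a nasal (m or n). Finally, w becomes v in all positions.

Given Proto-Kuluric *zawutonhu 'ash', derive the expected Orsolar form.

Orsolar: *zawutonhu > zawotonho > zowotonho > zowotunho > zovotunho  (by vowel merger, vowel merger, pre-nasal raising, unconditioned shift)

zovotunho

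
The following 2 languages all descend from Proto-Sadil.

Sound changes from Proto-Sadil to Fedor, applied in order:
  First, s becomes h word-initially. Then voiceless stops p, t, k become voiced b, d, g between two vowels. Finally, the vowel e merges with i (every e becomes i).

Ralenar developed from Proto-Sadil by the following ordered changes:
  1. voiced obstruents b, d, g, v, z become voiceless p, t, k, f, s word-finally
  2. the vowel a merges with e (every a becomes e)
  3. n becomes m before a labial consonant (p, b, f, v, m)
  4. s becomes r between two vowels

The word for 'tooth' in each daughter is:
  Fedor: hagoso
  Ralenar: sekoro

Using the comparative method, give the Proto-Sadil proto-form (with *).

Position 3: Fedor has g, Ralenar has k. Taking the neighbouring segments as reconstructed: Fedor g could go back to *k or *g; Ralenar k can only go back to *k — the one source consistent with every daughter is *k.
Position 2: Fedor has a, Ralenar has e. Fedor preserves a here (none of its changes turn any other segment into a), so the proto-segment is *a.
Continuing position by position gives *sakoso; check it forward:
Fedor: start from *sakoso.
  rule 1 (debuccalisation): sakoso → hakoso
  rule 2 (intervocalic voicing): hakoso → hagoso
  rule 3: no change — hagoso
  ⇒ Fedor hagoso
Ralenar: start from *sakoso.
  rule 1: no change — sakoso
  rule 2 (vowel merger): sakoso → sekoso
  rule 3: no change — sekoso
  rule 4 (rhotacism): sekoso → sekoro
  ⇒ Ralenar sekoro
No other proto-form is consistent with every reflex, so the reconstruction is *sakoso.

*sakoso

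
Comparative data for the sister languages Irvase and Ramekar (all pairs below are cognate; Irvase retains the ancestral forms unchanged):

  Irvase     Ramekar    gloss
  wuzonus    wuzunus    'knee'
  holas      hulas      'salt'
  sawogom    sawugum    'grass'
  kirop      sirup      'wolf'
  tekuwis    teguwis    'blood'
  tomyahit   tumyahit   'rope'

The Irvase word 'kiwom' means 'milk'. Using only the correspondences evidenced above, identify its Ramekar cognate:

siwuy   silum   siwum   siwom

kirop ~ sirup — Irvase k corresponds to Ramekar s word-initially before a front vowel.
sawogom ~ sawugum, tomyahit ~ tumyahit — Irvase o corresponds to Ramekar u after a consonant, before a nasal.
Applying these to Irvase 'kiwom':
  kiwom → siwom   (k→s word-initially before a front vowel)
  siwom → siwum   (o→u after a consonant, before a nasal)
So the Ramekar cognate is 'siwum'.

siwum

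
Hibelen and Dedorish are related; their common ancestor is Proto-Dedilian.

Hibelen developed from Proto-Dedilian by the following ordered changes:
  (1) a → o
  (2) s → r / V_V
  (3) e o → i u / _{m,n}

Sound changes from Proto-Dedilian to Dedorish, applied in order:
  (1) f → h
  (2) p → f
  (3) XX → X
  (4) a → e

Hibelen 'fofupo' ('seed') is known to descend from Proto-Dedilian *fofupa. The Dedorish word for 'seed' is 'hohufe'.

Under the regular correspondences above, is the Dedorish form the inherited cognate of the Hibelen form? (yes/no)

yes

Derive the expected Dedorish reflex of *fofupa:
Dedorish: *fofupa > hohupa > hohufa > hohufe  (by unconditioned shift, unconditioned shift, vowel merger)
Dedorish 'hohufe' matches the regular reflex exactly, so the pair is cognate.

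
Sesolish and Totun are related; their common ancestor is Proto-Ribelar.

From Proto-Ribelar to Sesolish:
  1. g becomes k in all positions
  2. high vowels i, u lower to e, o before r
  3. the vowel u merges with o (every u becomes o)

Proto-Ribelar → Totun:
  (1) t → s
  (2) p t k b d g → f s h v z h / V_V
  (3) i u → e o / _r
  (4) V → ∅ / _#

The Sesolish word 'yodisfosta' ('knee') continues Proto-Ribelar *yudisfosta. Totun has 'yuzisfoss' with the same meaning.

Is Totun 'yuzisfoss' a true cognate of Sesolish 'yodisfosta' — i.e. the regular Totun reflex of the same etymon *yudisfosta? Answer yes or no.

Derive the expected Totun reflex of *yudisfosta:
Totun: *yudisfosta
  yudisfosta → yudisfossa   [unconditioned shift]
  yudisfossa → yuzisfossa   [intervocalic lenition]
  yuzisfossa (rule 3 does not apply)
  yuzisfossa → yuzisfoss   [apocope]
  giving Totun yuzisfoss.
Totun 'yuzisfoss' matches the regular reflex exactly, so the pair is cognate.

yes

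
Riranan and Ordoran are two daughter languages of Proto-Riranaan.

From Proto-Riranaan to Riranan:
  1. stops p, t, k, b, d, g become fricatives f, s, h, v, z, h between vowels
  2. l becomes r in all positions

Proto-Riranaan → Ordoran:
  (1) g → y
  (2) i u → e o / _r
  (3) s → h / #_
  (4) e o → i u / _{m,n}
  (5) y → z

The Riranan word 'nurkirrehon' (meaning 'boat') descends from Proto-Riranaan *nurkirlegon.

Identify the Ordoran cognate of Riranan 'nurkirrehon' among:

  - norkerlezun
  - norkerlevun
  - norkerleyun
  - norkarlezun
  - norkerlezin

norkerlezun

Ordoran: *nurkirlegon
  nurkirlegon → nurkirleyon   [unconditioned shift]
  nurkirleyon → norkerleyon   [pre-rhotic lowering]
  norkerleyon (rule 3 does not apply)
  norkerleyon → norkerleyun   [pre-nasal raising]
  norkerleyun → norkerlezun   [unconditioned shift]
  giving Ordoran norkerlezun.
Only 'norkerlezun' matches the regular Ordoran development of *nurkirlegon.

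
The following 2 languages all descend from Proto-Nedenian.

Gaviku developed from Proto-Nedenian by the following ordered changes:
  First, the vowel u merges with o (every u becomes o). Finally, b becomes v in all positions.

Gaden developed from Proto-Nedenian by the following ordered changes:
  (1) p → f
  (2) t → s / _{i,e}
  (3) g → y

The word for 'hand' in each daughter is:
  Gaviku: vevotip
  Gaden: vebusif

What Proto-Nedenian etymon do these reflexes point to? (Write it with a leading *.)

*vebutip

Position 3: Gaviku has v, Gaden has b. Gaden preserves b here (none of its changes turn any other segment into b), so the proto-segment is *b.
Position 5: Gaviku has t, Gaden has s. Gaviku preserves t here (none of its changes turn any other segment into t), so the proto-segment is *t.
Position 4: Gaviku has o, Gaden has u. Gaden preserves u here (none of its changes turn any other segment into u), so the proto-segment is *u.
This points to *vebutip. Verify forward in each daughter:
Gaviku: start from *vebutip.
  rule 1 (vowel merger): vebutip → vebotip
  rule 2 (unconditioned shift): vebotip → vevotip
  ⇒ Gaviku vevotip
Gaden: start from *vebutip.
  rule 1 (unconditioned shift): vebutip → vebutif
  rule 2 (palatalisation): vebutif → vebusif
  rule 3: no change — vebusif
  ⇒ Gaden vebusif
No other proto-form is consistent with every reflex, so the reconstruction is *vebutip.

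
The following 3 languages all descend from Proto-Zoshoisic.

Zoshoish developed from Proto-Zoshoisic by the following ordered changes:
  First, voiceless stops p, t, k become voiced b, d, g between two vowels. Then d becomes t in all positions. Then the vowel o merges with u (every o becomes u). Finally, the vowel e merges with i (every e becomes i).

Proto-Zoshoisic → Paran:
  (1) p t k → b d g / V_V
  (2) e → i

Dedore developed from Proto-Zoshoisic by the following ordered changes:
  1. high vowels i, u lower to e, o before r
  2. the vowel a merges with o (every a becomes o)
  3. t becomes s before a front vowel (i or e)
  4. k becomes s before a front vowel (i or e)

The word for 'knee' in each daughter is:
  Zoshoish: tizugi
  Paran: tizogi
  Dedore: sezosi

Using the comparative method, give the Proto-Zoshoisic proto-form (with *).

Position 4: Zoshoish has u, Paran has o, Dedore has o. Paran preserves o here (none of its changes turn any other segment into o), so the proto-segment is *o.
Position 2: Zoshoish has i, Paran has i, Dedore has e. Taking the neighbouring segments as reconstructed: Zoshoish i could go back to *e or *i; Paran i could go back to *e or *i; Dedore e can only go back to *e — the one source consistent with every daughter is *e.
Position 1: Zoshoish has t, Paran has t, Dedore has s. Paran preserves t here (none of its changes turn any other segment into t), so the proto-segment is *t.
Verify the candidate proto-form against each daughter:
Zoshoish: *tezoki > tezogi > tezugi > tizugi  (by intervocalic voicing, vowel merger, vowel merger)
Paran: start from *tezoki.
  rule 1 (intervocalic voicing): tezoki → tezogi
  rule 2 (vowel merger): tezogi → tizogi
  ⇒ Paran tizogi
Dedore: start from *tezoki.
  rule 1: no change — tezoki
  rule 2: no change — tezoki
  rule 3 (palatalisation): tezoki → sezoki
  rule 4 (palatalisation): sezoki → sezosi
  ⇒ Dedore sezosi
No other proto-form is consistent with every reflex, so the reconstruction is *tezoki.

*tezoki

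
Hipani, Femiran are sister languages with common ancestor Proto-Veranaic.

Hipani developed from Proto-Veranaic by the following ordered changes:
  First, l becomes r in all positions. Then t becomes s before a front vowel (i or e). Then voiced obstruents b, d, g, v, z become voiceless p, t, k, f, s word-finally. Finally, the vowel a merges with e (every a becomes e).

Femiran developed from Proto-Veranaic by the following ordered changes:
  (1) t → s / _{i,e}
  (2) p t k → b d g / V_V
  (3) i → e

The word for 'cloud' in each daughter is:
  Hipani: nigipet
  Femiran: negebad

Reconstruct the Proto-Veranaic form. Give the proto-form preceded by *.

*nigipad

Position 5: Hipani has p, Femiran has b. Taking the neighbouring segments as reconstructed: Hipani p can only go back to *p; Femiran b could go back to *p or *b — the one source consistent with every daughter is *p.
Position 2: Hipani has i, Femiran has e. Hipani preserves i here (none of its changes turn any other segment into i), so the proto-segment is *i.
Continuing position by position gives *nigipad; check it forward:
Hipani: *nigipad
  nigipad (rule 1 does not apply)
  nigipad (rule 2 does not apply)
  nigipad → nigipat   [final devoicing]
  nigipat → nigipet   [vowel merger]
  giving Hipani nigipet.
Femiran: *nigipad > nigibad > negebad  (by intervocalic voicing, vowel merger)
No other proto-form is consistent with every reflex, so the reconstruction is *nigipad.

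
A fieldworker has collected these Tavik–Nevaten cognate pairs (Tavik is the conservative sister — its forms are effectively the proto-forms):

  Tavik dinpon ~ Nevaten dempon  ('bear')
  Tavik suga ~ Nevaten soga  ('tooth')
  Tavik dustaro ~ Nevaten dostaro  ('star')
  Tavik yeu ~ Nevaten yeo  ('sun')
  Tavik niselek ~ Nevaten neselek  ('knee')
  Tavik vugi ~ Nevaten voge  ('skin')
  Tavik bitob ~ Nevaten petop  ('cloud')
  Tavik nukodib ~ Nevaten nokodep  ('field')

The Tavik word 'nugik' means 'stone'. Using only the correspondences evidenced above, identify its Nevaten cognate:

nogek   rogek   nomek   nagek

suga ~ soga, dustaro ~ dostaro — Tavik u corresponds to Nevaten o after a consonant, before a consonant other than r, m, n, p, b, f, v.
niselek ~ neselek, bitob ~ petop — Tavik i corresponds to Nevaten e after a consonant, before a consonant other than r, m, n, p, b, f, v.
Applying these to Tavik 'nugik':
  nugik → nogik   (u→o after a consonant, before a consonant other than r, m, n, p, b, f, v)
  nogik → nogek   (i→e after a consonant, before a consonant other than r, m, n, p, b, f, v)
So the Nevaten cognate is 'nogek'.

nogek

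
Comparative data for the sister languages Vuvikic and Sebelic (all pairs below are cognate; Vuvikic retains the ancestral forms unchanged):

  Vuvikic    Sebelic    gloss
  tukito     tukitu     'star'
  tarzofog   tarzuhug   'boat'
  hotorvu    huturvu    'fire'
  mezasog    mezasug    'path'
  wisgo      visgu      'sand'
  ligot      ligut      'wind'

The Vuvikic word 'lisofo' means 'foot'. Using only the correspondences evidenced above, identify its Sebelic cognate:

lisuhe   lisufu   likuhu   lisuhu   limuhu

tarzofog ~ tarzuhug — Vuvikic o corresponds to Sebelic u after a consonant, before a labial obstruent.
tarzofog ~ tarzuhug — Vuvikic f corresponds to Sebelic h between vowels (before a back vowel).
tukito ~ tukitu, wisgo ~ visgu — Vuvikic o corresponds to Sebelic u word-finally.
Applying these to Vuvikic 'lisofo':
  lisofo → lisufo   (o→u after a consonant, before a labial obstruent)
  lisufo → lisuho   (f→h between vowels (before a back vowel))
  lisuho → lisuhu   (o→u word-finally)
So the Sebelic cognate is 'lisuhu'.

lisuhu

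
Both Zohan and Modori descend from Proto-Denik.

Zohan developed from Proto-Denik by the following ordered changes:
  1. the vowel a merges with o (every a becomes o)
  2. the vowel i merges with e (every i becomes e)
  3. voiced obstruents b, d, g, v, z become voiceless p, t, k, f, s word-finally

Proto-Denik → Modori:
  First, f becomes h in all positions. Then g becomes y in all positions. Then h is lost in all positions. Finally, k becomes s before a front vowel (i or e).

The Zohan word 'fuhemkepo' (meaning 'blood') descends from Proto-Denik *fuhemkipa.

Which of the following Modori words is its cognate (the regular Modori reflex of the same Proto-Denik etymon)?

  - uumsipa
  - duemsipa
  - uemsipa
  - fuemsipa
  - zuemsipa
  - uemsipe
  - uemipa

Modori: *fuhemkipa
  fuhemkipa → huhemkipa   [unconditioned shift]
  huhemkipa (rule 2 does not apply)
  huhemkipa → uemkipa   [h-loss]
  uemkipa → uemsipa   [palatalisation]
  giving Modori uemsipa.
Only 'uemsipa' matches the regular Modori development of *fuhemkipa.

uemsipa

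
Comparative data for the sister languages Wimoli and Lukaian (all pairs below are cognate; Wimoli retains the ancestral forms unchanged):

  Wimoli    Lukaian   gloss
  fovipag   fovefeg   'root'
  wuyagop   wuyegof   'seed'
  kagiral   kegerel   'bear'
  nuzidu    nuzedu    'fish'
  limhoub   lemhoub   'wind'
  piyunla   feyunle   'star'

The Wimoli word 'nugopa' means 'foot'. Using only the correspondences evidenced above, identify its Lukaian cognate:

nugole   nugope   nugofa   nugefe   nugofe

nugofe

fovipag ~ fovefeg — Wimoli p corresponds to Lukaian f between vowels (before a back vowel).
piyunla ~ feyunle — Wimoli a corresponds to Lukaian e word-finally.
Applying these to Wimoli 'nugopa':
  nugopa → nugofa   (p→f between vowels (before a back vowel))
  nugofa → nugofe   (a→e word-finally)
So the Lukaian cognate is 'nugofe'.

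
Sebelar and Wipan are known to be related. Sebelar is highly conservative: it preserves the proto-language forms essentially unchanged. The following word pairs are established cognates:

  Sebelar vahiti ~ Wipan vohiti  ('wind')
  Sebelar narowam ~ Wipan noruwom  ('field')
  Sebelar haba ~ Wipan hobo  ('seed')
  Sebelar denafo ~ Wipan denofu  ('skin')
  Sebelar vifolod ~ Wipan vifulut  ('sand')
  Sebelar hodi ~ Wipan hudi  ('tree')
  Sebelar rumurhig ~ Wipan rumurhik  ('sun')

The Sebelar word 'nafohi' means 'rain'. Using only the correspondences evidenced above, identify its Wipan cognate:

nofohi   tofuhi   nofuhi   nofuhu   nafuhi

nofuhi

denafo ~ denofu — Sebelar a corresponds to Wipan o after a consonant, before a labial obstruent.
narowam ~ noruwom, vifolod ~ vifulut — Sebelar o corresponds to Wipan u after a consonant, before a consonant other than r, m, n, p, b, f, v.
Applying these to Sebelar 'nafohi':
  nafohi → nofohi   (a→o after a consonant, before a labial obstruent)
  nofohi → nofuhi   (o→u after a consonant, before a consonant other than r, m, n, p, b, f, v)
So the Wipan cognate is 'nofuhi'.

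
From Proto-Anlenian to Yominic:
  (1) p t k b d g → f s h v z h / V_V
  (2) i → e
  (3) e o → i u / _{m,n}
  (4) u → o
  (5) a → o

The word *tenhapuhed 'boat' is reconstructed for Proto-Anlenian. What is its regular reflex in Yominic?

tinhofohed

Yominic: *tenhapuhed
  tenhapuhed → tenhafuhed   [intervocalic lenition]
  tenhafuhed (rule 2 does not apply)
  tenhafuhed → tinhafuhed   [pre-nasal raising]
  tinhafuhed → tinhafohed   [vowel merger]
  tinhafohed → tinhofohed   [vowel merger]
  giving Yominic tinhofohed.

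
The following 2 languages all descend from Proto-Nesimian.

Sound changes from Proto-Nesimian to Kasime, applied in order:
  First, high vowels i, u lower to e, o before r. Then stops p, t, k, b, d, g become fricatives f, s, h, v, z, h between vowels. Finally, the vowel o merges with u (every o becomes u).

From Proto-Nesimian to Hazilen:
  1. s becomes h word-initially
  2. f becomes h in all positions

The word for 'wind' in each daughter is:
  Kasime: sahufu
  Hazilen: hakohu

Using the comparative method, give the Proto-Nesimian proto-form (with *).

*sakofu

Position 4: Kasime has u, Hazilen has o. Hazilen preserves o here (none of its changes turn any other segment into o), so the proto-segment is *o.
Position 3: Kasime has h, Hazilen has k. Hazilen preserves k here (none of its changes turn any other segment into k), so the proto-segment is *k.
Position 5: Kasime has f, Hazilen has h. Taking the neighbouring segments as reconstructed: Kasime f could go back to *p or *f; Hazilen h could go back to *f or *h — the one source consistent with every daughter is *f.
Verify the candidate proto-form against each daughter:
Kasime: *sakofu > sahofu > sahufu  (by intervocalic lenition, vowel merger)
Hazilen: start from *sakofu.
  rule 1 (debuccalisation): sakofu → hakofu
  rule 2 (unconditioned shift): hakofu → hakohu
  ⇒ Hazilen hakohu
No other proto-form is consistent with every reflex, so the reconstruction is *sakofu.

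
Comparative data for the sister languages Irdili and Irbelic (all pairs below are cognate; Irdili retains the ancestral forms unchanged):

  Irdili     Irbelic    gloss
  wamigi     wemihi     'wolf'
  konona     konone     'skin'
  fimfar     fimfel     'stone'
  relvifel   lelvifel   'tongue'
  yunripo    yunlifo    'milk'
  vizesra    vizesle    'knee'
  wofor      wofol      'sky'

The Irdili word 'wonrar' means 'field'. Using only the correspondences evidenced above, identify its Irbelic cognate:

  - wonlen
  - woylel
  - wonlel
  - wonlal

wonlel

vizesra ~ vizesle — Irdili r corresponds to Irbelic l after a consonant, before a back vowel.
fimfar ~ fimfel — Irdili a corresponds to Irbelic e after a consonant, before r.
fimfar ~ fimfel, wofor ~ wofol — Irdili r corresponds to Irbelic l word-finally.
Applying these to Irdili 'wonrar':
  wonrar → wonlar   (r→l after a consonant, before a back vowel)
  wonlar → wonler   (a→e after a consonant, before r)
  wonler → wonlel   (r→l word-finally)
So the Irbelic cognate is 'wonlel'.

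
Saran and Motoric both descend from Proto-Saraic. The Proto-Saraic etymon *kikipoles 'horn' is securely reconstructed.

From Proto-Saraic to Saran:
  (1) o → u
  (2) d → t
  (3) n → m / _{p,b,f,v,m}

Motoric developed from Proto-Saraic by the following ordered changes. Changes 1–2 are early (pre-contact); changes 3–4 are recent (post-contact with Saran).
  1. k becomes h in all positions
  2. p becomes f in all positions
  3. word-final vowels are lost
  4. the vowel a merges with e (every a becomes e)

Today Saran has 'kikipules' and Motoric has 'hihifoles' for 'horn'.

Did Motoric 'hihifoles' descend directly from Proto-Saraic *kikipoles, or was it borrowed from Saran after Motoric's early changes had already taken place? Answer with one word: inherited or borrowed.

inherited

If inherited, *kikipoles would pass through all of Motoric's changes:
Motoric: *kikipoles
  kikipoles → hihipoles   [unconditioned shift]
  hihipoles → hihifoles   [unconditioned shift]
  hihifoles (rule 3 does not apply)
  hihifoles (rule 4 does not apply)
  giving Motoric hihifoles.
If borrowed from Saran 'kikipules' after the early changes, it would undergo only the recent ones:
  rule 3 (apocope): no change (kikipules)
  rule 4 (vowel merger): no change (kikipules)
  ⇒ as a loan: kikipules
Motoric 'hihifoles' matches the inherited outcome exactly, so it is an inherited cognate, not a loan.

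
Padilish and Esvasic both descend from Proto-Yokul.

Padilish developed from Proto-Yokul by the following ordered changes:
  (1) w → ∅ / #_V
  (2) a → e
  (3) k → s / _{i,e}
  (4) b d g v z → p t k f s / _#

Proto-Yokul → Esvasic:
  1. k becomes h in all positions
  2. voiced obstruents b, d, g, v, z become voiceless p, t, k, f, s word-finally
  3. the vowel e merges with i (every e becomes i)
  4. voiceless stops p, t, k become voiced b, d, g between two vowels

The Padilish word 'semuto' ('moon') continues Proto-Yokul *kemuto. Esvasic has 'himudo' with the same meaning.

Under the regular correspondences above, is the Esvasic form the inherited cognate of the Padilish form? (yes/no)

yes

Derive the expected Esvasic reflex of *kemuto:
Esvasic: start from *kemuto.
  rule 1 (unconditioned shift): kemuto → hemuto
  rule 2: no change — hemuto
  rule 3 (vowel merger): hemuto → himuto
  rule 4 (intervocalic voicing): himuto → himudo
  ⇒ Esvasic himudo
Esvasic 'himudo' matches the regular reflex exactly, so the pair is cognate.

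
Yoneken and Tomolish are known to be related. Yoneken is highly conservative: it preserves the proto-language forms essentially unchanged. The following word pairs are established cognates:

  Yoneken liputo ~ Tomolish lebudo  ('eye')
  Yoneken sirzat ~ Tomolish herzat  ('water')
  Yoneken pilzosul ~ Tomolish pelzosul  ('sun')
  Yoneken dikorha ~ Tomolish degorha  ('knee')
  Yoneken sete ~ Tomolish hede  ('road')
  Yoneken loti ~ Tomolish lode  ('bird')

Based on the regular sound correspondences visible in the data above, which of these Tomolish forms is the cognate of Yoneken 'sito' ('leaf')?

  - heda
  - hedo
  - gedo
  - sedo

hedo

sirzat ~ herzat — Yoneken s corresponds to Tomolish h word-initially before a front vowel.
pilzosul ~ pelzosul, dikorha ~ degorha — Yoneken i corresponds to Tomolish e after a consonant, before a consonant other than r, m, n, p, b, f, v.
liputo ~ lebudo — Yoneken t corresponds to Tomolish d between vowels (before a back vowel).
Applying these to Yoneken 'sito':
  sito → hito   (s→h word-initially before a front vowel)
  hito → heto   (i→e after a consonant, before a consonant other than r, m, n, p, b, f, v)
  heto → hedo   (t→d between vowels (before a back vowel))
So the Tomolish cognate is 'hedo'.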